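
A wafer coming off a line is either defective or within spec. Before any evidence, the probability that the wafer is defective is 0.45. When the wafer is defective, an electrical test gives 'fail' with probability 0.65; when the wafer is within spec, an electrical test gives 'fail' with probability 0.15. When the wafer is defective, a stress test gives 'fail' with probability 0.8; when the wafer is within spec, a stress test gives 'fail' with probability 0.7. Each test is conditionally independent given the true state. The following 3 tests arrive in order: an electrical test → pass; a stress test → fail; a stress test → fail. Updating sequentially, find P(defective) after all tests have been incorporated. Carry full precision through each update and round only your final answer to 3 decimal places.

0.306

After an electrical test='pass': P(defective) = 0.35·0.4500 / (0.35·0.4500 + 0.85·0.5500) ≈ 0.2520
After a stress test='fail': P(defective) = 0.8·0.2520 / (0.8·0.2520 + 0.7·0.7480) ≈ 0.2780
After a stress test='fail': P(defective) = 0.8·0.2780 / (0.8·0.2780 + 0.7·0.7220) ≈ 0.3056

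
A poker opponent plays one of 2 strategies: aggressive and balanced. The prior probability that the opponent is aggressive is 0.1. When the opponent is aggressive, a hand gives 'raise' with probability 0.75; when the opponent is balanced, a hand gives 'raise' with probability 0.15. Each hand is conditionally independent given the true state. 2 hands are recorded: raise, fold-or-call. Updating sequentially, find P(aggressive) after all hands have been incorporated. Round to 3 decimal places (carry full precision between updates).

After 'raise': P(aggressive) = 0.75·0.1000 / (0.75·0.1000 + 0.15·0.9000) ≈ 0.3571
After 'fold-or-call': P(aggressive) = 0.25·0.3571 / (0.25·0.3571 + 0.85·0.6429) ≈ 0.1404

0.140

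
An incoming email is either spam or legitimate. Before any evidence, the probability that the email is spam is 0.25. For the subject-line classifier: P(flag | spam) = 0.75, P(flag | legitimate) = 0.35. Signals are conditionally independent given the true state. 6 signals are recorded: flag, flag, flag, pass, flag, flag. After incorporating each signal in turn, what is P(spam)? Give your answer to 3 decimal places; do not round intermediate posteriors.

After 'flag': P(spam) = 0.75·0.2500 / (0.75·0.2500 + 0.35·0.7500) ≈ 0.4167
After 'flag': P(spam) = 0.75·0.4167 / (0.75·0.4167 + 0.35·0.5833) ≈ 0.6048
After 'flag': P(spam) = 0.75·0.6048 / (0.75·0.6048 + 0.35·0.3952) ≈ 0.7663
After 'pass': P(spam) = 0.25·0.7663 / (0.25·0.7663 + 0.65·0.2337) ≈ 0.5578
After 'flag': P(spam) = 0.75·0.5578 / (0.75·0.5578 + 0.35·0.4422) ≈ 0.7300
After 'flag': P(spam) = 0.75·0.7300 / (0.75·0.7300 + 0.35·0.2700) ≈ 0.8528

0.853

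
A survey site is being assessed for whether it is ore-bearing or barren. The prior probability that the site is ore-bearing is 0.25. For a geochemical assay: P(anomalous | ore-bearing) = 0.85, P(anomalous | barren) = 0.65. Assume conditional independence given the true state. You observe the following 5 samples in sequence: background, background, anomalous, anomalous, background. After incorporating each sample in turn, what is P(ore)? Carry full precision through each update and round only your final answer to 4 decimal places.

After 'background': P(ore) = 0.15·0.2500 / (0.15·0.2500 + 0.35·0.7500) ≈ 0.1250
After 'background': P(ore) = 0.15·0.1250 / (0.15·0.1250 + 0.35·0.8750) ≈ 0.0577
After 'anomalous': P(ore) = 0.85·0.0577 / (0.85·0.0577 + 0.65·0.9423) ≈ 0.0741
After 'anomalous': P(ore) = 0.85·0.0741 / (0.85·0.0741 + 0.65·0.9259) ≈ 0.0948
After 'background': P(ore) = 0.15·0.0948 / (0.15·0.0948 + 0.35·0.9052) ≈ 0.0429

0.0429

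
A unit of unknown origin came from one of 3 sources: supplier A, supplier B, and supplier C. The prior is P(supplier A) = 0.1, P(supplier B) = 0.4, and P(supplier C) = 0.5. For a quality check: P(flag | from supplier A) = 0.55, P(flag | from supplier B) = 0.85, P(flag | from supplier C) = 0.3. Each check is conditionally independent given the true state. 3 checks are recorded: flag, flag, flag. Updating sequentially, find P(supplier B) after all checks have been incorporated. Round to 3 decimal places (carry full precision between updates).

0.891

After 'flag': normaliser = 0.55·0.1000 + 0.85·0.4000 + 0.3·0.5000; P(supplier A) ≈ 0.1009, P(supplier B) ≈ 0.6239, P(supplier C) ≈ 0.2752
After 'flag': normaliser = 0.55·0.1009 + 0.85·0.6239 + 0.3·0.2752; P(supplier A) ≈ 0.0830, P(supplier B) ≈ 0.7934, P(supplier C) ≈ 0.1235
After 'flag': normaliser = 0.55·0.0830 + 0.85·0.7934 + 0.3·0.1235; P(supplier A) ≈ 0.0603, P(supplier B) ≈ 0.8907, P(supplier C) ≈ 0.0490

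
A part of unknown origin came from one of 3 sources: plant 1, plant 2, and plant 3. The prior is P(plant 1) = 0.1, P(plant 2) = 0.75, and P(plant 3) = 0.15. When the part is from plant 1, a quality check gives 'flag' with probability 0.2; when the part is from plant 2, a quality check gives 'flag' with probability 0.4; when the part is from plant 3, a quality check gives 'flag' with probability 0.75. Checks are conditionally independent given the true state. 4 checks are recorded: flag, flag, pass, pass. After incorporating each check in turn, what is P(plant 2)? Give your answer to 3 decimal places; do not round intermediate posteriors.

0.847

Apply Bayes' rule sequentially, carrying P(plant 2) forward.
After 'flag': normaliser = 0.2·0.1000 + 0.4·0.7500 + 0.75·0.1500; P(plant 1) ≈ 0.0462, P(plant 2) ≈ 0.6936, P(plant 3) ≈ 0.2601
After 'flag': normaliser = 0.2·0.0462 + 0.4·0.6936 + 0.75·0.2601; P(plant 1) ≈ 0.0192, P(plant 2) ≈ 0.5759, P(plant 3) ≈ 0.4049
After 'pass': normaliser = 0.8·0.0192 + 0.6·0.5759 + 0.25·0.4049; P(plant 1) ≈ 0.0332, P(plant 2) ≈ 0.7477, P(plant 3) ≈ 0.2191
After 'pass': normaliser = 0.8·0.0332 + 0.6·0.7477 + 0.25·0.2191; P(plant 1) ≈ 0.0502, P(plant 2) ≈ 0.8465, P(plant 3) ≈ 0.1033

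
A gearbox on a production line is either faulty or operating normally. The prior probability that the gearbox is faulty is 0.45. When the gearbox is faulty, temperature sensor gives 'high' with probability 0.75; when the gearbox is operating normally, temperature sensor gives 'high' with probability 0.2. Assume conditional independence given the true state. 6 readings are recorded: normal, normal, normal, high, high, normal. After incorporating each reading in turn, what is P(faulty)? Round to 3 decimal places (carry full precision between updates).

0.099

After 'normal': P(faulty) = 0.25·0.4500 / (0.25·0.4500 + 0.8·0.5500) ≈ 0.2036
After 'normal': P(faulty) = 0.25·0.2036 / (0.25·0.2036 + 0.8·0.7964) ≈ 0.0740
After 'normal': P(faulty) = 0.25·0.0740 / (0.25·0.0740 + 0.8·0.9260) ≈ 0.0244
After 'high': P(faulty) = 0.75·0.0244 / (0.75·0.0244 + 0.2·0.9756) ≈ 0.0856
After 'high': P(faulty) = 0.75·0.0856 / (0.75·0.0856 + 0.2·0.9144) ≈ 0.2599
After 'normal': P(faulty) = 0.25·0.2599 / (0.25·0.2599 + 0.8·0.7401) ≈ 0.0989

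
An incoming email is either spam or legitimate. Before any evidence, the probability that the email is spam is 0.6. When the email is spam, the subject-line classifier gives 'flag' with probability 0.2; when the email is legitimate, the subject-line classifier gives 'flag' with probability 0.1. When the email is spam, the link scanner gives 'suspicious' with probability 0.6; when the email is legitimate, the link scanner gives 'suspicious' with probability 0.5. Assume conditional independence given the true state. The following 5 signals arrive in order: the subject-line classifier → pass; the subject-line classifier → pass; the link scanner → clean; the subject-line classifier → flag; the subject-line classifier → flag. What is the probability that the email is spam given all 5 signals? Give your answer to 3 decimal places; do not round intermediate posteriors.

0.791

Apply Bayes' rule sequentially, carrying P(spam) forward.
After the subject-line classifier='pass': P(spam) = 0.8·0.6000 / (0.8·0.6000 + 0.9·0.4000) ≈ 0.5714
After the subject-line classifier='pass': P(spam) = 0.8·0.5714 / (0.8·0.5714 + 0.9·0.4286) ≈ 0.5424
After the link scanner='clean': P(spam) = 0.4·0.5424 / (0.4·0.5424 + 0.5·0.4576) ≈ 0.4867
After the subject-line classifier='flag': P(spam) = 0.2·0.4867 / (0.2·0.4867 + 0.1·0.5133) ≈ 0.6547
After the subject-line classifier='flag': P(spam) = 0.2·0.6547 / (0.2·0.6547 + 0.1·0.3453) ≈ 0.7913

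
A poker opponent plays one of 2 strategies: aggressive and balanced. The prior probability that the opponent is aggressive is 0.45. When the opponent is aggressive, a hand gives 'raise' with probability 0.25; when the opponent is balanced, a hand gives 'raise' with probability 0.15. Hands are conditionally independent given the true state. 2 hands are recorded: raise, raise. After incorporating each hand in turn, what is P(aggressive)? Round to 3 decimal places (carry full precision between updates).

0.694

Apply Bayes' rule sequentially, carrying P(aggressive) forward.
After 'raise': P(aggressive) = 0.25·0.4500 / (0.25·0.4500 + 0.15·0.5500) ≈ 0.5769
After 'raise': P(aggressive) = 0.25·0.5769 / (0.25·0.5769 + 0.15·0.4231) ≈ 0.6944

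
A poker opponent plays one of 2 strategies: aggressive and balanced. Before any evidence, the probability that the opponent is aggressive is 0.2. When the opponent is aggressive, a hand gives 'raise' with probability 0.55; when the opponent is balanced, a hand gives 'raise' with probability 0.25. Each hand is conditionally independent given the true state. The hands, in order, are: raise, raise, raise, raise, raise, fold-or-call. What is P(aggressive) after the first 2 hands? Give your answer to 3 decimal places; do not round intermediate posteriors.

0.548

Each posterior becomes the prior for the next update.
After 'raise': P(aggressive) = 0.55·0.2000 / (0.55·0.2000 + 0.25·0.8000) ≈ 0.3548
After 'raise': P(aggressive) = 0.55·0.3548 / (0.55·0.3548 + 0.25·0.6452) ≈ 0.5475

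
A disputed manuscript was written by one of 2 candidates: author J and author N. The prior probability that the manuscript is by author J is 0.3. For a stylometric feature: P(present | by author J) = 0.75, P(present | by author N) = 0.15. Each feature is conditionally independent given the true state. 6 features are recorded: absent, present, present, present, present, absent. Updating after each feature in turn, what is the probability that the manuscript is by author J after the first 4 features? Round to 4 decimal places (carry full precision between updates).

0.9403

After 'absent': P(author J) = 0.25·0.3000 / (0.25·0.3000 + 0.85·0.7000) ≈ 0.1119
After 'present': P(author J) = 0.75·0.1119 / (0.75·0.1119 + 0.15·0.8881) ≈ 0.3866
After 'present': P(author J) = 0.75·0.3866 / (0.75·0.3866 + 0.15·0.6134) ≈ 0.7591
After 'present': P(author J) = 0.75·0.7591 / (0.75·0.7591 + 0.15·0.2409) ≈ 0.9403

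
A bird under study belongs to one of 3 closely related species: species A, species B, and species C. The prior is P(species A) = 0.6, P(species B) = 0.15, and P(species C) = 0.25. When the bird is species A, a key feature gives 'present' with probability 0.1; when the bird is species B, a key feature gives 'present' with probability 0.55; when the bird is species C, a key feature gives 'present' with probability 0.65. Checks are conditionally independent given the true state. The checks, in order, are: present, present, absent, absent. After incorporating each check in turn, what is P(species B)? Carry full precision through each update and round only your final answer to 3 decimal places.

0.340

After 'present': normaliser = 0.1·0.6000 + 0.55·0.1500 + 0.65·0.2500; P(species A) ≈ 0.1967, P(species B) ≈ 0.2705, P(species C) ≈ 0.5328
After 'present': normaliser = 0.1·0.1967 + 0.55·0.2705 + 0.65·0.5328; P(species A) ≈ 0.0382, P(species B) ≈ 0.2890, P(species C) ≈ 0.6728
After 'absent': normaliser = 0.9·0.0382 + 0.45·0.2890 + 0.35·0.6728; P(species A) ≈ 0.0860, P(species B) ≈ 0.3252, P(species C) ≈ 0.5888
After 'absent': normaliser = 0.9·0.0860 + 0.45·0.3252 + 0.35·0.5888; P(species A) ≈ 0.1801, P(species B) ≈ 0.3405, P(species C) ≈ 0.4794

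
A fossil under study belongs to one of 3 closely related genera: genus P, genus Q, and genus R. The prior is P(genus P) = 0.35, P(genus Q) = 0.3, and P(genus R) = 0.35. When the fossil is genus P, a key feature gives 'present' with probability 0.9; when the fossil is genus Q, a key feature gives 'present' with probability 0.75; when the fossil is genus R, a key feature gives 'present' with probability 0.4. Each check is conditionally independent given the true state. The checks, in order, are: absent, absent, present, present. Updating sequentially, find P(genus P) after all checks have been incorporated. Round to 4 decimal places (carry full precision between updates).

Each posterior becomes the prior for the next update.
After 'absent': normaliser = 0.1·0.3500 + 0.25·0.3000 + 0.6·0.3500; P(genus P) ≈ 0.1094, P(genus Q) ≈ 0.2344, P(genus R) ≈ 0.6562
After 'absent': normaliser = 0.1·0.1094 + 0.25·0.2344 + 0.6·0.6562; P(genus P) ≈ 0.0236, P(genus Q) ≈ 0.1265, P(genus R) ≈ 0.8499
After 'present': normaliser = 0.9·0.0236 + 0.75·0.1265 + 0.4·0.8499; P(genus P) ≈ 0.0466, P(genus Q) ≈ 0.2080, P(genus R) ≈ 0.7454
After 'present': normaliser = 0.9·0.0466 + 0.75·0.2080 + 0.4·0.7454; P(genus P) ≈ 0.0845, P(genus Q) ≈ 0.3144, P(genus R) ≈ 0.6010

0.0845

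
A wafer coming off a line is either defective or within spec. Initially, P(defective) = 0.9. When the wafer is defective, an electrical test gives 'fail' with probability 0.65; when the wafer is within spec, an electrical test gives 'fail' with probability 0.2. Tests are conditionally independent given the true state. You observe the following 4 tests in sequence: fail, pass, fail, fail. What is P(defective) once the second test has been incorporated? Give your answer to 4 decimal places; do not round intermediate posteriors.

After 'fail': P(defective) = 0.65·0.9000 / (0.65·0.9000 + 0.2·0.1000) ≈ 0.9669
After 'pass': P(defective) = 0.35·0.9669 / (0.35·0.9669 + 0.8·0.0331) ≈ 0.9275

0.9275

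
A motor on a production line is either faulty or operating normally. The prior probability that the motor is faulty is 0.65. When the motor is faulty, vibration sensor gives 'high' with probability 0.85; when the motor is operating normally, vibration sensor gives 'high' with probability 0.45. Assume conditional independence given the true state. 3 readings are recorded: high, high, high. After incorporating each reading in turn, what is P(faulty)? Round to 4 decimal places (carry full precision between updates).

0.9260

After 'high': P(faulty) = 0.85·0.6500 / (0.85·0.6500 + 0.45·0.3500) ≈ 0.7782
After 'high': P(faulty) = 0.85·0.7782 / (0.85·0.7782 + 0.45·0.2218) ≈ 0.8689
After 'high': P(faulty) = 0.85·0.8689 / (0.85·0.8689 + 0.45·0.1311) ≈ 0.9260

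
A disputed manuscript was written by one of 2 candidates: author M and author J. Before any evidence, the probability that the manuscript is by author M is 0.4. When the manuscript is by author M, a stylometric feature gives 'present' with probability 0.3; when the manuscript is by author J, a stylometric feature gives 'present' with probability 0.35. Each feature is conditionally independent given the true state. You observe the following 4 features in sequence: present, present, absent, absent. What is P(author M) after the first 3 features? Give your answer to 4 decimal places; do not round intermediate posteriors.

After 'present': P(author M) = 0.3·0.4000 / (0.3·0.4000 + 0.35·0.6000) ≈ 0.3636
After 'present': P(author M) = 0.3·0.3636 / (0.3·0.3636 + 0.35·0.6364) ≈ 0.3288
After 'absent': P(author M) = 0.7·0.3288 / (0.7·0.3288 + 0.65·0.6712) ≈ 0.3453

0.3453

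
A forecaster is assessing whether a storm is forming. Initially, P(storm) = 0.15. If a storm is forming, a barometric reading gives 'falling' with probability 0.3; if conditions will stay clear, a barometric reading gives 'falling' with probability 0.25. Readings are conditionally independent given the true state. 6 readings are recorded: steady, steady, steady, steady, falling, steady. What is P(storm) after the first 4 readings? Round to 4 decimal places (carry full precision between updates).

After 'steady': P(storm) = 0.7·0.1500 / (0.7·0.1500 + 0.75·0.8500) ≈ 0.1414
After 'steady': P(storm) = 0.7·0.1414 / (0.7·0.1414 + 0.75·0.8586) ≈ 0.1332
After 'steady': P(storm) = 0.7·0.1332 / (0.7·0.1332 + 0.75·0.8668) ≈ 0.1255
After 'steady': P(storm) = 0.7·0.1255 / (0.7·0.1255 + 0.75·0.8745) ≈ 0.1181

0.1181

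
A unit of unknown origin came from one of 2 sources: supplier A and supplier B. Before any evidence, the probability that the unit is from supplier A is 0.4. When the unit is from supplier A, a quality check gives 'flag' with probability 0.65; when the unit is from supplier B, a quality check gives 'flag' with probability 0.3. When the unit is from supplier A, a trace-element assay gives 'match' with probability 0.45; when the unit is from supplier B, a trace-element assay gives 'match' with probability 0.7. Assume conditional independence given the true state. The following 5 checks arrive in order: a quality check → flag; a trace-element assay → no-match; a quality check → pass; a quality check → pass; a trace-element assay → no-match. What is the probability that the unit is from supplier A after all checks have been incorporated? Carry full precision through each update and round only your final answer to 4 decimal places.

After a quality check='flag': P(supplier A) = 0.65·0.4000 / (0.65·0.4000 + 0.3·0.6000) ≈ 0.5909
After a trace-element assay='no-match': P(supplier A) = 0.55·0.5909 / (0.55·0.5909 + 0.3·0.4091) ≈ 0.7259
After a quality check='pass': P(supplier A) = 0.35·0.7259 / (0.35·0.7259 + 0.7·0.2741) ≈ 0.5697
After a quality check='pass': P(supplier A) = 0.35·0.5697 / (0.35·0.5697 + 0.7·0.4303) ≈ 0.3983
After a trace-element assay='no-match': P(supplier A) = 0.55·0.3983 / (0.55·0.3983 + 0.3·0.6017) ≈ 0.5483

0.5483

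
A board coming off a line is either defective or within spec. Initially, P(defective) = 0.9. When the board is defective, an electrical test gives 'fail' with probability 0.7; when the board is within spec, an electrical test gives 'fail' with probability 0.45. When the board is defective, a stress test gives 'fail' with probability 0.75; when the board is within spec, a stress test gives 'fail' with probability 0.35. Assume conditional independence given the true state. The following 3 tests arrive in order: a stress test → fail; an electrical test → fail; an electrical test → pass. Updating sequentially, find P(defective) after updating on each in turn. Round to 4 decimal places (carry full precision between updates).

0.9424

After a stress test='fail': P(defective) = 0.75·0.9000 / (0.75·0.9000 + 0.35·0.1000) ≈ 0.9507
After an electrical test='fail': P(defective) = 0.7·0.9507 / (0.7·0.9507 + 0.45·0.0493) ≈ 0.9677
After an electrical test='pass': P(defective) = 0.3·0.9677 / (0.3·0.9677 + 0.55·0.0323) ≈ 0.9424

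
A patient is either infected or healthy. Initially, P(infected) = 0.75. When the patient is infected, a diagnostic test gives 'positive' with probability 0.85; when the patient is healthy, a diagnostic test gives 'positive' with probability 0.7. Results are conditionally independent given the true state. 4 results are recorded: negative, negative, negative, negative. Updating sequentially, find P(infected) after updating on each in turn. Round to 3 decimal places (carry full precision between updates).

Each posterior becomes the prior for the next update.
After 'negative': P(infected) = 0.15·0.7500 / (0.15·0.7500 + 0.3·0.2500) ≈ 0.6000
After 'negative': P(infected) = 0.15·0.6000 / (0.15·0.6000 + 0.3·0.4000) ≈ 0.4286
After 'negative': P(infected) = 0.15·0.4286 / (0.15·0.4286 + 0.3·0.5714) ≈ 0.2727
After 'negative': P(infected) = 0.15·0.2727 / (0.15·0.2727 + 0.3·0.7273) ≈ 0.1579

0.158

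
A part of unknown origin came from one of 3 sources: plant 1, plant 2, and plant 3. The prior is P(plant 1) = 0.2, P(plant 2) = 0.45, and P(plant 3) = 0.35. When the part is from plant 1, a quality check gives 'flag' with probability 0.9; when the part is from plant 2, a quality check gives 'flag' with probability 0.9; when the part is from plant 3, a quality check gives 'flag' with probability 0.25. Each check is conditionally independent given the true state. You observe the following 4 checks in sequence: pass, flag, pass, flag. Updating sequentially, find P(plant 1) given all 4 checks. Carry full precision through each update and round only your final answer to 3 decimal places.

After 'pass': normaliser = 0.1·0.2000 + 0.1·0.4500 + 0.75·0.3500; P(plant 1) ≈ 0.0611, P(plant 2) ≈ 0.1374, P(plant 3) ≈ 0.8015
After 'flag': normaliser = 0.9·0.0611 + 0.9·0.1374 + 0.25·0.8015; P(plant 1) ≈ 0.1450, P(plant 2) ≈ 0.3263, P(plant 3) ≈ 0.5287
After 'pass': normaliser = 0.1·0.1450 + 0.1·0.3263 + 0.75·0.5287; P(plant 1) ≈ 0.0327, P(plant 2) ≈ 0.0735, P(plant 3) ≈ 0.8938
After 'flag': normaliser = 0.9·0.0327 + 0.9·0.0735 + 0.25·0.8938; P(plant 1) ≈ 0.0922, P(plant 2) ≈ 0.2075, P(plant 3) ≈ 0.7003

0.092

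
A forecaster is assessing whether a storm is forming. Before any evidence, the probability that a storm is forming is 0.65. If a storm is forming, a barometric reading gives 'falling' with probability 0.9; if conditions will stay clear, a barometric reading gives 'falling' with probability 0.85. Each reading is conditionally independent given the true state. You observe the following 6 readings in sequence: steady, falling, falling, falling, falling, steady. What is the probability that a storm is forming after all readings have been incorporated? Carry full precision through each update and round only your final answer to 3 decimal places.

0.509

Each posterior becomes the prior for the next update.
After 'steady': P(storm) = 0.1·0.6500 / (0.1·0.6500 + 0.15·0.3500) ≈ 0.5532
After 'falling': P(storm) = 0.9·0.5532 / (0.9·0.5532 + 0.85·0.4468) ≈ 0.5673
After 'falling': P(storm) = 0.9·0.5673 / (0.9·0.5673 + 0.85·0.4327) ≈ 0.5812
After 'falling': P(storm) = 0.9·0.5812 / (0.9·0.5812 + 0.85·0.4188) ≈ 0.5951
After 'falling': P(storm) = 0.9·0.5951 / (0.9·0.5951 + 0.85·0.4049) ≈ 0.6088
After 'steady': P(storm) = 0.1·0.6088 / (0.1·0.6088 + 0.15·0.3912) ≈ 0.5092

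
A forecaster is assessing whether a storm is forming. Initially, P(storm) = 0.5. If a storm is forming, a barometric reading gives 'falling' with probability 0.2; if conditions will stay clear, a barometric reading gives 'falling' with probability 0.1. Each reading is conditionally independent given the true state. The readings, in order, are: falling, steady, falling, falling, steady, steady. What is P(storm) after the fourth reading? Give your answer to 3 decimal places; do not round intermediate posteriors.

0.877

After 'falling': P(storm) = 0.2·0.5000 / (0.2·0.5000 + 0.1·0.5000) ≈ 0.6667
After 'steady': P(storm) = 0.8·0.6667 / (0.8·0.6667 + 0.9·0.3333) ≈ 0.6400
After 'falling': P(storm) = 0.2·0.6400 / (0.2·0.6400 + 0.1·0.3600) ≈ 0.7805
After 'falling': P(storm) = 0.2·0.7805 / (0.2·0.7805 + 0.1·0.2195) ≈ 0.8767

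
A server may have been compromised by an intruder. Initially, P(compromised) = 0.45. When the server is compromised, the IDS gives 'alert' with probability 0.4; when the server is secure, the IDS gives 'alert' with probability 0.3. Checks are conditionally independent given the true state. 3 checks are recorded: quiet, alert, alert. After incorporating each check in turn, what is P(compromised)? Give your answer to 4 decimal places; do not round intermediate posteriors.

0.5549

After 'quiet': P(compromised) = 0.6·0.4500 / (0.6·0.4500 + 0.7·0.5500) ≈ 0.4122
After 'alert': P(compromised) = 0.4·0.4122 / (0.4·0.4122 + 0.3·0.5878) ≈ 0.4832
After 'alert': P(compromised) = 0.4·0.4832 / (0.4·0.4832 + 0.3·0.5168) ≈ 0.5549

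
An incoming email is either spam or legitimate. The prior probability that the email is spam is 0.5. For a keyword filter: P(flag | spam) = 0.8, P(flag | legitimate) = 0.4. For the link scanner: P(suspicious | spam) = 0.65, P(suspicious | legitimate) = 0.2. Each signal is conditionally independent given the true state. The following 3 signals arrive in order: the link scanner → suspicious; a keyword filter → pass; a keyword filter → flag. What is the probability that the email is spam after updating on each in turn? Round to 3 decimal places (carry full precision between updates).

0.684

Each posterior becomes the prior for the next update.
After the link scanner='suspicious': P(spam) = 0.65·0.5000 / (0.65·0.5000 + 0.2·0.5000) ≈ 0.7647
After a keyword filter='pass': P(spam) = 0.2·0.7647 / (0.2·0.7647 + 0.6·0.2353) ≈ 0.5200
After a keyword filter='flag': P(spam) = 0.8·0.5200 / (0.8·0.5200 + 0.4·0.4800) ≈ 0.6842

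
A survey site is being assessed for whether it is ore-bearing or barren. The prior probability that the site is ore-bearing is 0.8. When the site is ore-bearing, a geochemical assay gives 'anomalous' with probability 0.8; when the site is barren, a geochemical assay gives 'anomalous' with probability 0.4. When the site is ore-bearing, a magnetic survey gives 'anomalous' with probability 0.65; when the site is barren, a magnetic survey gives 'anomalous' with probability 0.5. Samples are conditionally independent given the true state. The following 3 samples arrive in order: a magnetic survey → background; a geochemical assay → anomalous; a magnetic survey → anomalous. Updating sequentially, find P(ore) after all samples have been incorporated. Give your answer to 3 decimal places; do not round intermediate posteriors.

0.879

After a magnetic survey='background': P(ore) = 0.35·0.8000 / (0.35·0.8000 + 0.5·0.2000) ≈ 0.7368
After a geochemical assay='anomalous': P(ore) = 0.8·0.7368 / (0.8·0.7368 + 0.4·0.2632) ≈ 0.8485
After a magnetic survey='anomalous': P(ore) = 0.65·0.8485 / (0.65·0.8485 + 0.5·0.1515) ≈ 0.8792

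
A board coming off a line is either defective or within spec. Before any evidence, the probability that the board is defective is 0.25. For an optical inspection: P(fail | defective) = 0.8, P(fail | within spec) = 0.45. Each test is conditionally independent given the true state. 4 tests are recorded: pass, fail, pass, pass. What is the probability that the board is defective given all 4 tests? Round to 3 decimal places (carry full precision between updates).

Apply Bayes' rule sequentially, carrying P(defective) forward.
After 'pass': P(defective) = 0.2·0.2500 / (0.2·0.2500 + 0.55·0.7500) ≈ 0.1081
After 'fail': P(defective) = 0.8·0.1081 / (0.8·0.1081 + 0.45·0.8919) ≈ 0.1773
After 'pass': P(defective) = 0.2·0.1773 / (0.2·0.1773 + 0.55·0.8227) ≈ 0.0727
After 'pass': P(defective) = 0.2·0.0727 / (0.2·0.0727 + 0.55·0.9273) ≈ 0.0277

0.028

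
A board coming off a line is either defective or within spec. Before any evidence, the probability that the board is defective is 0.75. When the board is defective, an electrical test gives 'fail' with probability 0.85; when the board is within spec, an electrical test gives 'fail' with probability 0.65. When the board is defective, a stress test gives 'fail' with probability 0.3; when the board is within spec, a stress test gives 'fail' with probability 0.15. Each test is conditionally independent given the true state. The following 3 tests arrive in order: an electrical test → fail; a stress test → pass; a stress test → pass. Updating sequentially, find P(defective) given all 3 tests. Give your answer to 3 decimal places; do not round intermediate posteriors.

After an electrical test='fail': P(defective) = 0.85·0.7500 / (0.85·0.7500 + 0.65·0.2500) ≈ 0.7969
After a stress test='pass': P(defective) = 0.7·0.7969 / (0.7·0.7969 + 0.85·0.2031) ≈ 0.7636
After a stress test='pass': P(defective) = 0.7·0.7636 / (0.7·0.7636 + 0.85·0.2364) ≈ 0.7268

0.727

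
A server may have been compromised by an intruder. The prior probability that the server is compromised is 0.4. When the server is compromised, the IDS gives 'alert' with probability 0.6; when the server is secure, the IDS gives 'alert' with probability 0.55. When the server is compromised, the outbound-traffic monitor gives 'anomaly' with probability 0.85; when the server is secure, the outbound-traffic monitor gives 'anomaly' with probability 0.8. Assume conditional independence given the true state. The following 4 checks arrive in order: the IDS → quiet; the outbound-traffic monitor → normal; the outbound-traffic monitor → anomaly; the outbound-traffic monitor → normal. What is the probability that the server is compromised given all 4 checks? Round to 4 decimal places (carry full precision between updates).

0.2615

After the IDS='quiet': P(compromised) = 0.4·0.4000 / (0.4·0.4000 + 0.45·0.6000) ≈ 0.3721
After the outbound-traffic monitor='normal': P(compromised) = 0.15·0.3721 / (0.15·0.3721 + 0.2·0.6279) ≈ 0.3077
After the outbound-traffic monitor='anomaly': P(compromised) = 0.85·0.3077 / (0.85·0.3077 + 0.8·0.6923) ≈ 0.3208
After the outbound-traffic monitor='normal': P(compromised) = 0.15·0.3208 / (0.15·0.3208 + 0.2·0.6792) ≈ 0.2615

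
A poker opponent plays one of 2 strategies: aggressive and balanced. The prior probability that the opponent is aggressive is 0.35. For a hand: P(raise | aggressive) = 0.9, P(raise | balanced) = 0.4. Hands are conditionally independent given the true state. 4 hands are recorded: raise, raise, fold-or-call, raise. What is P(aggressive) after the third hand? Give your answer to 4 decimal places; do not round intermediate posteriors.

After 'raise': P(aggressive) = 0.9·0.3500 / (0.9·0.3500 + 0.4·0.6500) ≈ 0.5478
After 'raise': P(aggressive) = 0.9·0.5478 / (0.9·0.5478 + 0.4·0.4522) ≈ 0.7316
After 'fold-or-call': P(aggressive) = 0.1·0.7316 / (0.1·0.7316 + 0.6·0.2684) ≈ 0.3124

0.3124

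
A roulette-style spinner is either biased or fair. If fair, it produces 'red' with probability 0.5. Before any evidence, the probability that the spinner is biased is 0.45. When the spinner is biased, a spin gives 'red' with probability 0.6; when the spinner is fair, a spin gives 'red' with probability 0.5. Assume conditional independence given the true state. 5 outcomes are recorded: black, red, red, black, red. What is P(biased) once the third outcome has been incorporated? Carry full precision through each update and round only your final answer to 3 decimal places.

0.485

After 'black': P(biased) = 0.4·0.4500 / (0.4·0.4500 + 0.5·0.5500) ≈ 0.3956
After 'red': P(biased) = 0.6·0.3956 / (0.6·0.3956 + 0.5·0.6044) ≈ 0.4399
After 'red': P(biased) = 0.6·0.4399 / (0.6·0.4399 + 0.5·0.5601) ≈ 0.4852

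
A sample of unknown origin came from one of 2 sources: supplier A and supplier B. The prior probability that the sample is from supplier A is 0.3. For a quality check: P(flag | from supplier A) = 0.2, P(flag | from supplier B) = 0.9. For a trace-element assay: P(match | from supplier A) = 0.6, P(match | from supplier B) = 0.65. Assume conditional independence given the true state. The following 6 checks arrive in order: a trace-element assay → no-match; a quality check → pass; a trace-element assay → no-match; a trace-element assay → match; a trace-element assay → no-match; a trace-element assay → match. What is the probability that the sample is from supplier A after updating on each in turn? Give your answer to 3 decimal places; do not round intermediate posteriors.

Each posterior becomes the prior for the next update.
After a trace-element assay='no-match': P(supplier A) = 0.4·0.3000 / (0.4·0.3000 + 0.35·0.7000) ≈ 0.3288
After a quality check='pass': P(supplier A) = 0.8·0.3288 / (0.8·0.3288 + 0.1·0.6712) ≈ 0.7967
After a trace-element assay='no-match': P(supplier A) = 0.4·0.7967 / (0.4·0.7967 + 0.35·0.2033) ≈ 0.8175
After a trace-element assay='match': P(supplier A) = 0.6·0.8175 / (0.6·0.8175 + 0.65·0.1825) ≈ 0.8052
After a trace-element assay='no-match': P(supplier A) = 0.4·0.8052 / (0.4·0.8052 + 0.35·0.1948) ≈ 0.8253
After a trace-element assay='match': P(supplier A) = 0.6·0.8253 / (0.6·0.8253 + 0.65·0.1747) ≈ 0.8135

0.813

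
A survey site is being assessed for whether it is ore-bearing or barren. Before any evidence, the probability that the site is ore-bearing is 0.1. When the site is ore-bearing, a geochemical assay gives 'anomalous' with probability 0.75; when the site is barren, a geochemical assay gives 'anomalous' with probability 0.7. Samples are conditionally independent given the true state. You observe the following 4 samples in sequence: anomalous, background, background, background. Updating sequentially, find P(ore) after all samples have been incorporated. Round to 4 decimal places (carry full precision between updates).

After 'anomalous': P(ore) = 0.75·0.1000 / (0.75·0.1000 + 0.7·0.9000) ≈ 0.1064
After 'background': P(ore) = 0.25·0.1064 / (0.25·0.1064 + 0.3·0.8936) ≈ 0.0903
After 'background': P(ore) = 0.25·0.0903 / (0.25·0.0903 + 0.3·0.9097) ≈ 0.0764
After 'background': P(ore) = 0.25·0.0764 / (0.25·0.0764 + 0.3·0.9236) ≈ 0.0645

0.0645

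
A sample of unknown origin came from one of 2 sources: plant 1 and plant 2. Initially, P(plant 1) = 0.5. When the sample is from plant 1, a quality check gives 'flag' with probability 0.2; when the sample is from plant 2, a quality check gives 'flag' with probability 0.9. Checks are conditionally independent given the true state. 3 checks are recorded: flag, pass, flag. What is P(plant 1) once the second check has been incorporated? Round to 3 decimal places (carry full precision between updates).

Apply Bayes' rule sequentially, carrying P(plant 1) forward.
After 'flag': P(plant 1) = 0.2·0.5000 / (0.2·0.5000 + 0.9·0.5000) ≈ 0.1818
After 'pass': P(plant 1) = 0.8·0.1818 / (0.8·0.1818 + 0.1·0.8182) ≈ 0.6400

0.640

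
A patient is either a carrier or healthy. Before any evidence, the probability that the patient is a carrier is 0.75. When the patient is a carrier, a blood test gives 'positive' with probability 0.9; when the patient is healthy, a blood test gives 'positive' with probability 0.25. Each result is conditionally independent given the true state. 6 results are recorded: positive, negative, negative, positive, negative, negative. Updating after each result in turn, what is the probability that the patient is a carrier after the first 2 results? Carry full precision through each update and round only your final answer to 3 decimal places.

0.590

After 'positive': P(carrier) = 0.9·0.7500 / (0.9·0.7500 + 0.25·0.2500) ≈ 0.9153
After 'negative': P(carrier) = 0.1·0.9153 / (0.1·0.9153 + 0.75·0.0847) ≈ 0.5902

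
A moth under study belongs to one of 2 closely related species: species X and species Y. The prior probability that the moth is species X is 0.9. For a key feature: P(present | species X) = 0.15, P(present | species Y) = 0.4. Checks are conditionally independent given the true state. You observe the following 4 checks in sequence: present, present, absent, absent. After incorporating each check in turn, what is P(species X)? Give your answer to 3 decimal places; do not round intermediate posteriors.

After 'present': P(species X) = 0.15·0.9000 / (0.15·0.9000 + 0.4·0.1000) ≈ 0.7714
After 'present': P(species X) = 0.15·0.7714 / (0.15·0.7714 + 0.4·0.2286) ≈ 0.5586
After 'absent': P(species X) = 0.85·0.5586 / (0.85·0.5586 + 0.6·0.4414) ≈ 0.6420
After 'absent': P(species X) = 0.85·0.6420 / (0.85·0.6420 + 0.6·0.3580) ≈ 0.7175

0.718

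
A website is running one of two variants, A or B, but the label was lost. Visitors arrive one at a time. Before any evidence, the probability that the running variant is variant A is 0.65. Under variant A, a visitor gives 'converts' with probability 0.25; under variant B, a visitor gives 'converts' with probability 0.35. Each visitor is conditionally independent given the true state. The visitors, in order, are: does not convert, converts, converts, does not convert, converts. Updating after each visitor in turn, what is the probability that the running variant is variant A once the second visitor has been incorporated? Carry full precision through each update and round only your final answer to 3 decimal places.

After 'does not convert': P(A) = 0.75·0.6500 / (0.75·0.6500 + 0.65·0.3500) ≈ 0.6818
After 'converts': P(A) = 0.25·0.6818 / (0.25·0.6818 + 0.35·0.3182) ≈ 0.6048

0.605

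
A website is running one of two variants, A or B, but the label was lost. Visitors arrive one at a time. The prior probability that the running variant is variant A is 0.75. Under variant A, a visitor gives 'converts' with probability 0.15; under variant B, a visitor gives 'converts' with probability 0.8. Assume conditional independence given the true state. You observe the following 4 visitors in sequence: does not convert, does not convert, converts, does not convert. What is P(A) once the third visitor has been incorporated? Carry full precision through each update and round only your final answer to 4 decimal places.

After 'does not convert': P(A) = 0.85·0.7500 / (0.85·0.7500 + 0.2·0.2500) ≈ 0.9273
After 'does not convert': P(A) = 0.85·0.9273 / (0.85·0.9273 + 0.2·0.0727) ≈ 0.9819
After 'converts': P(A) = 0.15·0.9819 / (0.15·0.9819 + 0.8·0.0181) ≈ 0.9104

0.9104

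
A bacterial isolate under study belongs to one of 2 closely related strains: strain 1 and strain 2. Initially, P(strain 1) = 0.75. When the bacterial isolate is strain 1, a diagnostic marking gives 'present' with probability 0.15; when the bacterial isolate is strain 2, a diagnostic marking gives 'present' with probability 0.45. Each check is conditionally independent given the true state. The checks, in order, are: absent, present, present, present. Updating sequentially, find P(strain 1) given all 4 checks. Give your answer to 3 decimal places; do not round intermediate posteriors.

0.147

After 'absent': P(strain 1) = 0.85·0.7500 / (0.85·0.7500 + 0.55·0.2500) ≈ 0.8226
After 'present': P(strain 1) = 0.15·0.8226 / (0.15·0.8226 + 0.45·0.1774) ≈ 0.6071
After 'present': P(strain 1) = 0.15·0.6071 / (0.15·0.6071 + 0.45·0.3929) ≈ 0.3400
After 'present': P(strain 1) = 0.15·0.3400 / (0.15·0.3400 + 0.45·0.6600) ≈ 0.1466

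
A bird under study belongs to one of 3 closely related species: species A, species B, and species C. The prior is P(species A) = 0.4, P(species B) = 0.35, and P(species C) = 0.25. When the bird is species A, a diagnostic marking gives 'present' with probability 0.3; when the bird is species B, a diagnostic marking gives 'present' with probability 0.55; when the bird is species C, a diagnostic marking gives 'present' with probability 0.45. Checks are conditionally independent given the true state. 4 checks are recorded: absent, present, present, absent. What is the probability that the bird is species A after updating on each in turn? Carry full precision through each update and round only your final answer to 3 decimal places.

After 'absent': normaliser = 0.7·0.4000 + 0.45·0.3500 + 0.55·0.2500; P(species A) ≈ 0.4870, P(species B) ≈ 0.2739, P(species C) ≈ 0.2391
After 'present': normaliser = 0.3·0.4870 + 0.55·0.2739 + 0.45·0.2391; P(species A) ≈ 0.3613, P(species B) ≈ 0.3726, P(species C) ≈ 0.2661
After 'present': normaliser = 0.3·0.3613 + 0.55·0.3726 + 0.45·0.2661; P(species A) ≈ 0.2503, P(species B) ≈ 0.4732, P(species C) ≈ 0.2765
After 'absent': normaliser = 0.7·0.2503 + 0.45·0.4732 + 0.55·0.2765; P(species A) ≈ 0.3243, P(species B) ≈ 0.3942, P(species C) ≈ 0.2815

0.324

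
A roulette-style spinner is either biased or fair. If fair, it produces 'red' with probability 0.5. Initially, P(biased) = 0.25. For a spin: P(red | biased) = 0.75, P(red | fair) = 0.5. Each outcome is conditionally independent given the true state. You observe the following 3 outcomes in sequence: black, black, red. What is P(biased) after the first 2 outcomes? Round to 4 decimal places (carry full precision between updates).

Apply Bayes' rule sequentially, carrying P(biased) forward.
After 'black': P(biased) = 0.25·0.2500 / (0.25·0.2500 + 0.5·0.7500) ≈ 0.1429
After 'black': P(biased) = 0.25·0.1429 / (0.25·0.1429 + 0.5·0.8571) ≈ 0.0769

0.0769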